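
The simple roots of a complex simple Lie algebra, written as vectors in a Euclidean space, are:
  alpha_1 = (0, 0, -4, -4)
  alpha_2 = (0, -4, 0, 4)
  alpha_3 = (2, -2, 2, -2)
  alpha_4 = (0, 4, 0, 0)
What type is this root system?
F_4

Compute the Cartan integers a_ij = 2(alpha_i, alpha_j)/(alpha_j, alpha_j); the resulting 4x4 Cartan matrix is
[[2, -1, 0, 0], [-1, 2, 0, -2], [0, 0, 2, -1], [0, -1, -1, 2]].
The roots have two lengths (squared-length ratio 2:1); the short ones are alpha_{3,4}. The associated Dynkin diagram is a chain of 4 nodes with a double edge between the middle two (F_4), so the type is F_4.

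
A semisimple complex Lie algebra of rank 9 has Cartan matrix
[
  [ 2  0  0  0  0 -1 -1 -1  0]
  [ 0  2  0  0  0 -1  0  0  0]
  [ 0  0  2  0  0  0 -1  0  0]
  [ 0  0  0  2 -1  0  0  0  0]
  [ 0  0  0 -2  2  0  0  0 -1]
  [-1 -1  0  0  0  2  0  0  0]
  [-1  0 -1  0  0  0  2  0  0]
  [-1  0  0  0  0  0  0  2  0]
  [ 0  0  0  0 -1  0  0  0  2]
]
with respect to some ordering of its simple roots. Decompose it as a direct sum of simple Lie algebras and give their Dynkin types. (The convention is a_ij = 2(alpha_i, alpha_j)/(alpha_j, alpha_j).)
The diagram associated to this matrix has two connected components: the simple roots {alpha_4, alpha_5, alpha_9} form a chain of 3 nodes with a double edge at one end; the terminal node there is the unique short simple root (B_3), and {alpha_1, alpha_2, alpha_3, alpha_6, alpha_7, alpha_8} form a chain of 5 nodes with one extra node attached to the third node from one end (E_6). A semisimple Lie algebra decomposes uniquely as the direct sum of simple ideals, one per connected component of its Dynkin diagram, so g ≅ B_3 ⊕ E_6 (dimension 21 + 78 = 99).

type B_3 ⊕ type E_6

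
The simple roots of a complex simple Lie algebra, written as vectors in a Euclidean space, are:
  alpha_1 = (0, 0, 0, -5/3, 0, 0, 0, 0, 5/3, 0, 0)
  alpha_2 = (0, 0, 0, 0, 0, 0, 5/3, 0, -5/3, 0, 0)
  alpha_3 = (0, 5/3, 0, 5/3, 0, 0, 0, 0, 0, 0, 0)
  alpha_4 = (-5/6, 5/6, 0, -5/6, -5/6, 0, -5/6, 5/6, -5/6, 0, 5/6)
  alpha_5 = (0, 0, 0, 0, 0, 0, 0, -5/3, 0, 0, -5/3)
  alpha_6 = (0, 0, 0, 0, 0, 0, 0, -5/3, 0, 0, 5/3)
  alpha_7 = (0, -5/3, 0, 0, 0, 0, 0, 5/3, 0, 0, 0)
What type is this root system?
Compute the Cartan integers a_ij = 2(alpha_i, alpha_j)/(alpha_j, alpha_j); the resulting 7x7 Cartan matrix is
[[2, -1, -1, 0, 0, 0, 0], [-1, 2, 0, 0, 0, 0, 0], [-1, 0, 2, 0, 0, 0, -1], [0, 0, 0, 2, -1, 0, 0], [0, 0, 0, -1, 2, 0, -1], [0, 0, 0, 0, 0, 2, -1], [0, 0, -1, 0, -1, -1, 2]].
All simple roots have the same length, so the diagram is simply laced. The associated Dynkin diagram is a chain of 6 nodes with one extra node attached to the third node from one end (E_7), so the type is E_7.

E7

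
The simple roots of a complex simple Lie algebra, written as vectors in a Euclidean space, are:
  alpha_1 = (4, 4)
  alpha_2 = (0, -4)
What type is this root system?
Compute the Cartan integers a_ij = 2(alpha_i, alpha_j)/(alpha_j, alpha_j); the resulting 2x2 Cartan matrix is
[[2, -2], [-1, 2]].
The roots have two lengths (squared-length ratio 2:1); the short ones are alpha_{2}. The associated Dynkin diagram is a chain of 2 nodes with a double edge at one end; the terminal node there is the unique short simple root (B_2), so the type is B_2 (the algebra so(5)).

B2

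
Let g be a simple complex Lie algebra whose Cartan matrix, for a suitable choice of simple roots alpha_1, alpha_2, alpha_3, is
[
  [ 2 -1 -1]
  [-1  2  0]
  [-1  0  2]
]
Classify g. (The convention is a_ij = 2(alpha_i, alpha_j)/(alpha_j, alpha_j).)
type A_3

The matrix has rank 3 with 2's on the diagonal. Reading the off-diagonal entries as Dynkin edges (a single edge where a_ij = a_ji = -1; a double or triple edge where a_ij * a_ji = 2 or 3), the diagram is a chain of 3 nodes with single edges (A_3). One simple-root ordering that puts it in standard form is (alpha_3, alpha_1, alpha_2). So the algebra is type A_3, i.e. sl(4).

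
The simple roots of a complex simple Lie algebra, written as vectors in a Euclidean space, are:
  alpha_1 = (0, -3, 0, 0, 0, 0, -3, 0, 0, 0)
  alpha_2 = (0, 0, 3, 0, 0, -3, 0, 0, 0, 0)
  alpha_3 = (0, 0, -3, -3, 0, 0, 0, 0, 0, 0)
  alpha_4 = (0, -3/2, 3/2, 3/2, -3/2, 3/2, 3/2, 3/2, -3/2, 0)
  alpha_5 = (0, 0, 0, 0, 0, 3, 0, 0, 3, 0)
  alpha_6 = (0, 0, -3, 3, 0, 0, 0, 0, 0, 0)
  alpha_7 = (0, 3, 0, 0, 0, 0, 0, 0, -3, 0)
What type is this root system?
E7

Compute the Cartan integers a_ij = 2(alpha_i, alpha_j)/(alpha_j, alpha_j); the resulting 7x7 Cartan matrix is
[[2, 0, 0, 0, 0, 0, -1], [0, 2, -1, 0, -1, -1, 0], [0, -1, 2, -1, 0, 0, 0], [0, 0, -1, 2, 0, 0, 0], [0, -1, 0, 0, 2, 0, -1], [0, -1, 0, 0, 0, 2, 0], [-1, 0, 0, 0, -1, 0, 2]].
All simple roots have the same length, so the diagram is simply laced. The associated Dynkin diagram is a chain of 6 nodes with one extra node attached to the third node from one end (E_7), so the type is E_7.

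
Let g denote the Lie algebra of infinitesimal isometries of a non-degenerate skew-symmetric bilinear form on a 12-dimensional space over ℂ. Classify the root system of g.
This is sp(12), which has dimension 12(12+1)/2 = 78 and rank 12/2 = 6. In the classification of classical Lie algebras, the symplectic algebra sp(2n) has type C_n; here n = 6, so the Dynkin diagram is a chain of 6 nodes with a double edge at one end; the terminal node there is the unique long simple root (C_6). Hence the type is C_6.

C6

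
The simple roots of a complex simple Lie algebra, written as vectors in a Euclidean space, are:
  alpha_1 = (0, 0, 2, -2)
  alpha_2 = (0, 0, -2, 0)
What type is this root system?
B2

Compute the Cartan integers a_ij = 2(alpha_i, alpha_j)/(alpha_j, alpha_j); the resulting 2x2 Cartan matrix is
[[2, -2], [-1, 2]].
The roots have two lengths (squared-length ratio 2:1); the short ones are alpha_{2}. The associated Dynkin diagram is a chain of 2 nodes with a double edge at one end; the terminal node there is the unique short simple root (B_2), so the type is B_2 (the algebra so(5)).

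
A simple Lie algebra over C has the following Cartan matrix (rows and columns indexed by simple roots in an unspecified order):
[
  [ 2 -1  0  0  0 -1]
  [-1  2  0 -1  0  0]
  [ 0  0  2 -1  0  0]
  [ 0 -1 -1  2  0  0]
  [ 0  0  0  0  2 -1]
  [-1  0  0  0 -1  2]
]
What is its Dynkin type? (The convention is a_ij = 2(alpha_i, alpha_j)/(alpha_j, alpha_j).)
A_6 (sl(7))

The matrix has rank 6 with 2's on the diagonal. Reading the off-diagonal entries as Dynkin edges (a single edge where a_ij = a_ji = -1; a double or triple edge where a_ij * a_ji = 2 or 3), the diagram is a chain of 6 nodes with single edges (A_6). One simple-root ordering that puts it in standard form is (alpha_5, alpha_6, alpha_1, alpha_2, alpha_4, alpha_3). So the algebra is type A_6, i.e. sl(7).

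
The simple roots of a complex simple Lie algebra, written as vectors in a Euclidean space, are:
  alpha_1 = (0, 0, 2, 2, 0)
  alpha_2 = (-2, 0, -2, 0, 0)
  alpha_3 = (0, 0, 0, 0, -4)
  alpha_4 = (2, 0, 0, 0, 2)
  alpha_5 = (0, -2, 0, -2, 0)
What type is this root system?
C5

Compute the Cartan integers a_ij = 2(alpha_i, alpha_j)/(alpha_j, alpha_j); the resulting 5x5 Cartan matrix is
[[2, -1, 0, 0, -1], [-1, 2, 0, -1, 0], [0, 0, 2, -2, 0], [0, -1, -1, 2, 0], [-1, 0, 0, 0, 2]].
The roots have two lengths (squared-length ratio 2:1); the short ones are alpha_{1,2,4,5}. The associated Dynkin diagram is a chain of 5 nodes with a double edge at one end; the terminal node there is the unique long simple root (C_5), so the type is C_5 (the algebra sp(10)).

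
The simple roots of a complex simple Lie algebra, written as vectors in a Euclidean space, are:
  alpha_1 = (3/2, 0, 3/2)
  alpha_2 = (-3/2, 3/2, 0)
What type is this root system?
type A_2

Compute the Cartan integers a_ij = 2(alpha_i, alpha_j)/(alpha_j, alpha_j); the resulting 2x2 Cartan matrix is
[[2, -1], [-1, 2]].
All simple roots have the same length, so the diagram is simply laced. The associated Dynkin diagram is a chain of 2 nodes with single edges (A_2), so the type is A_2 (the algebra sl(3)).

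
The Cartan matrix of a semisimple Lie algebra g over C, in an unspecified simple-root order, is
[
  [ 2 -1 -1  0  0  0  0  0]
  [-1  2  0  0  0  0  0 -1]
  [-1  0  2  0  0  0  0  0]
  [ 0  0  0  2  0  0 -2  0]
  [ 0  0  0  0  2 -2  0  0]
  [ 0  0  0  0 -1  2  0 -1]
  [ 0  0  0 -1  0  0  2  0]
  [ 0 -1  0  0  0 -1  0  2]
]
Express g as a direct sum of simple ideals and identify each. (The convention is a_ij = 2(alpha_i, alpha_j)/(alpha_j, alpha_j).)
B2 + C6

The diagram associated to this matrix has two connected components: the simple roots {alpha_4, alpha_7} form a chain of 2 nodes with a double edge at one end; the terminal node there is the unique short simple root (B_2), and {alpha_1, alpha_2, alpha_3, alpha_5, alpha_6, alpha_8} form a chain of 6 nodes with a double edge at one end; the terminal node there is the unique long simple root (C_6). A semisimple Lie algebra decomposes uniquely as the direct sum of simple ideals, one per connected component of its Dynkin diagram, so g ≅ B_2 ⊕ C_6 (dimension 10 + 78 = 88).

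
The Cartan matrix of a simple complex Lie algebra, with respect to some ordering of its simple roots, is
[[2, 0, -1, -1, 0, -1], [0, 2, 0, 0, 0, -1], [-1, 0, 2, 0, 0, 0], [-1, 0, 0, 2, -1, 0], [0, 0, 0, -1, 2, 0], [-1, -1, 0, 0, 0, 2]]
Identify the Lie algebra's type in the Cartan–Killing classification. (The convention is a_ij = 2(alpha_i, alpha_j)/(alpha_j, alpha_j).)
E_6

The matrix has rank 6 with 2's on the diagonal. Reading the off-diagonal entries as Dynkin edges (a single edge where a_ij = a_ji = -1; a double or triple edge where a_ij * a_ji = 2 or 3), the diagram is a chain of 5 nodes with one extra node attached to the third node from one end (E_6). One simple-root ordering that puts it in standard form is (alpha_5, alpha_3, alpha_4, alpha_1, alpha_6, alpha_2). So the algebra is type E_6.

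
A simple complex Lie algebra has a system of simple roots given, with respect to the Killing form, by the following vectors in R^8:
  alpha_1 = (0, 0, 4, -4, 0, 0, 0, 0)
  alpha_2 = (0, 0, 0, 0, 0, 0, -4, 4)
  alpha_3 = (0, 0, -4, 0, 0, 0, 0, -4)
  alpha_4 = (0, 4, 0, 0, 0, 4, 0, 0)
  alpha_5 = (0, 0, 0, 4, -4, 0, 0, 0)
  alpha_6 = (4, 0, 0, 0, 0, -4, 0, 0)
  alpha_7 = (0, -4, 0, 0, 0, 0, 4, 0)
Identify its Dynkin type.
Compute the Cartan integers a_ij = 2(alpha_i, alpha_j)/(alpha_j, alpha_j); the resulting 7x7 Cartan matrix is
[[2, 0, -1, 0, -1, 0, 0], [0, 2, -1, 0, 0, 0, -1], [-1, -1, 2, 0, 0, 0, 0], [0, 0, 0, 2, 0, -1, -1], [-1, 0, 0, 0, 2, 0, 0], [0, 0, 0, -1, 0, 2, 0], [0, -1, 0, -1, 0, 0, 2]].
All simple roots have the same length, so the diagram is simply laced. The associated Dynkin diagram is a chain of 7 nodes with single edges (A_7), so the type is A_7 (the algebra sl(8)).

A_7 (sl(8))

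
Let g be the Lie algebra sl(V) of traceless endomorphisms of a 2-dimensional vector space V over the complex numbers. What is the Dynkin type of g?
A1

This is sl(2), which has dimension 2^2 - 1 = 3 and rank 2 - 1 = 1 (a Cartan subalgebra is the diagonal traceless matrices). In the classification of classical Lie algebras, the special linear algebra sl(n+1) has type A_n; here n = 1, so the Dynkin diagram is a chain of 1 nodes with single edges (A_1). Hence the type is A_1.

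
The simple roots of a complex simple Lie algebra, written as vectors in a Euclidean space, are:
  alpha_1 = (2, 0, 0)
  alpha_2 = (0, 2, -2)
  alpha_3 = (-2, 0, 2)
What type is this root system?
Compute the Cartan integers a_ij = 2(alpha_i, alpha_j)/(alpha_j, alpha_j); the resulting 3x3 Cartan matrix is
[[2, 0, -1], [0, 2, -1], [-2, -1, 2]].
The roots have two lengths (squared-length ratio 2:1); the short ones are alpha_{1}. The associated Dynkin diagram is a chain of 3 nodes with a double edge at one end; the terminal node there is the unique short simple root (B_3), so the type is B_3 (the algebra so(7)).

type B_3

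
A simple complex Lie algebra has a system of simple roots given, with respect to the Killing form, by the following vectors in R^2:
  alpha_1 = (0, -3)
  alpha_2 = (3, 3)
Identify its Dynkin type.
Compute the Cartan integers a_ij = 2(alpha_i, alpha_j)/(alpha_j, alpha_j); the resulting 2x2 Cartan matrix is
[[2, -1], [-2, 2]].
The roots have two lengths (squared-length ratio 2:1); the short ones are alpha_{1}. The associated Dynkin diagram is a chain of 2 nodes with a double edge at one end; the terminal node there is the unique short simple root (B_2), so the type is B_2 (the algebra so(5)).

type B_2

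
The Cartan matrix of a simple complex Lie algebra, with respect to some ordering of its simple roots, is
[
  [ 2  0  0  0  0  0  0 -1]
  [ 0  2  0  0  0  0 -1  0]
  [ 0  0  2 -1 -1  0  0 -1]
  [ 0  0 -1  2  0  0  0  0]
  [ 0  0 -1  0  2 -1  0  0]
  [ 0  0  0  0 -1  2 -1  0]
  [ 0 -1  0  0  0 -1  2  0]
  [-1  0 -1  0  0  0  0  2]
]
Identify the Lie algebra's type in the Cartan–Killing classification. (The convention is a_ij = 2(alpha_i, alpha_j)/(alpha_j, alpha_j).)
The matrix has rank 8 with 2's on the diagonal. Reading the off-diagonal entries as Dynkin edges (a single edge where a_ij = a_ji = -1; a double or triple edge where a_ij * a_ji = 2 or 3), the diagram is a chain of 7 nodes with one extra node attached to the third node from one end (E_8). One simple-root ordering that puts it in standard form is (alpha_1, alpha_4, alpha_8, alpha_3, alpha_5, alpha_6, alpha_7, alpha_2). So the algebra is type E_8.

type E_8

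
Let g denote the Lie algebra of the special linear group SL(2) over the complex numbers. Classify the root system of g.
This is sl(2), which has dimension 2^2 - 1 = 3 and rank 2 - 1 = 1 (a Cartan subalgebra is the diagonal traceless matrices). In the classification of classical Lie algebras, the special linear algebra sl(n+1) has type A_n; here n = 1, so the Dynkin diagram is a chain of 1 nodes with single edges (A_1). Hence the type is A_1.

A_1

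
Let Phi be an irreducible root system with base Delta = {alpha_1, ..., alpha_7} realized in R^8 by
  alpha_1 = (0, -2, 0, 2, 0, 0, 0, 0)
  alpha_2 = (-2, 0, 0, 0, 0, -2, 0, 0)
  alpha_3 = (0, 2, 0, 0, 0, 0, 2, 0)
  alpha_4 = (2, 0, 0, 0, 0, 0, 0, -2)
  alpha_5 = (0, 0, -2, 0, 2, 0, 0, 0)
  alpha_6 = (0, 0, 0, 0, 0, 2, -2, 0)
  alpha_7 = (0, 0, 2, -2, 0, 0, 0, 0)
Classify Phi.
type A_7

Compute the Cartan integers a_ij = 2(alpha_i, alpha_j)/(alpha_j, alpha_j); the resulting 7x7 Cartan matrix is
[[2, 0, -1, 0, 0, 0, -1], [0, 2, 0, -1, 0, -1, 0], [-1, 0, 2, 0, 0, -1, 0], [0, -1, 0, 2, 0, 0, 0], [0, 0, 0, 0, 2, 0, -1], [0, -1, -1, 0, 0, 2, 0], [-1, 0, 0, 0, -1, 0, 2]].
All simple roots have the same length, so the diagram is simply laced. The associated Dynkin diagram is a chain of 7 nodes with single edges (A_7), so the type is A_7 (the algebra sl(8)).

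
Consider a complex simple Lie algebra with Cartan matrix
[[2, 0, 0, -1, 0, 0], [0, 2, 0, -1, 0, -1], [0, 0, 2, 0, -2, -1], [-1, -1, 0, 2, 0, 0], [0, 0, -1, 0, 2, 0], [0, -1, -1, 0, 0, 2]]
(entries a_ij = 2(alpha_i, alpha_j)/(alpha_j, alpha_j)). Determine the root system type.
type B_6

The matrix has rank 6 with 2's on the diagonal. Reading the off-diagonal entries as Dynkin edges (a single edge where a_ij = a_ji = -1; a double or triple edge where a_ij * a_ji = 2 or 3), the diagram is a chain of 6 nodes with a double edge at one end; the terminal node there is the unique short simple root (B_6). One simple-root ordering that puts it in standard form is (alpha_1, alpha_4, alpha_2, alpha_6, alpha_3, alpha_5). So the algebra is type B_6, i.e. so(13).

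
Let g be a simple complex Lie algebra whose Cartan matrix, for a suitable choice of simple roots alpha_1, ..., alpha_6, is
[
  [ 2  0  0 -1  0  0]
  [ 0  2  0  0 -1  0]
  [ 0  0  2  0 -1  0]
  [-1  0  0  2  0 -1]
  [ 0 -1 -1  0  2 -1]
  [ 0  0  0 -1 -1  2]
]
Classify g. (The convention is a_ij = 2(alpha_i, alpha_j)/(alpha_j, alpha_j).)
D6

The matrix has rank 6 with 2's on the diagonal. Reading the off-diagonal entries as Dynkin edges (a single edge where a_ij = a_ji = -1; a double or triple edge where a_ij * a_ji = 2 or 3), the diagram is a chain of 4 nodes with a fork of two nodes at one end (D_6). One simple-root ordering that puts it in standard form is (alpha_1, alpha_4, alpha_6, alpha_5, alpha_3, alpha_2). So the algebra is type D_6, i.e. so(12).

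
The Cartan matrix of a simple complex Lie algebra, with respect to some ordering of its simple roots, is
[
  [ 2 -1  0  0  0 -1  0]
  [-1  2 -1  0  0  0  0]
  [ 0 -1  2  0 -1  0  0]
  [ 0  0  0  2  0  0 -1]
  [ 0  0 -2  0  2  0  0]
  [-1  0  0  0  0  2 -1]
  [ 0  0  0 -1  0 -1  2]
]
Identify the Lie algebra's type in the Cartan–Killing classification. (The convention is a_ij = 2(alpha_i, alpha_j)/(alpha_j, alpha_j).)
The matrix has rank 7 with 2's on the diagonal. Reading the off-diagonal entries as Dynkin edges (a single edge where a_ij = a_ji = -1; a double or triple edge where a_ij * a_ji = 2 or 3), the diagram is a chain of 7 nodes with a double edge at one end; the terminal node there is the unique long simple root (C_7). One simple-root ordering that puts it in standard form is (alpha_4, alpha_7, alpha_6, alpha_1, alpha_2, alpha_3, alpha_5). So the algebra is type C_7, i.e. sp(14).

C_7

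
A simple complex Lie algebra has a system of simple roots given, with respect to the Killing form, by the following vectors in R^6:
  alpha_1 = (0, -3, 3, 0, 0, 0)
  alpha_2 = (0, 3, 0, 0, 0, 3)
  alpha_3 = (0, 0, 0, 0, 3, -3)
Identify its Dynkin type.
Compute the Cartan integers a_ij = 2(alpha_i, alpha_j)/(alpha_j, alpha_j); the resulting 3x3 Cartan matrix is
[[2, -1, 0], [-1, 2, -1], [0, -1, 2]].
All simple roots have the same length, so the diagram is simply laced. The associated Dynkin diagram is a chain of 3 nodes with single edges (A_3), so the type is A_3 (the algebra sl(4)).

A_3 (sl(4))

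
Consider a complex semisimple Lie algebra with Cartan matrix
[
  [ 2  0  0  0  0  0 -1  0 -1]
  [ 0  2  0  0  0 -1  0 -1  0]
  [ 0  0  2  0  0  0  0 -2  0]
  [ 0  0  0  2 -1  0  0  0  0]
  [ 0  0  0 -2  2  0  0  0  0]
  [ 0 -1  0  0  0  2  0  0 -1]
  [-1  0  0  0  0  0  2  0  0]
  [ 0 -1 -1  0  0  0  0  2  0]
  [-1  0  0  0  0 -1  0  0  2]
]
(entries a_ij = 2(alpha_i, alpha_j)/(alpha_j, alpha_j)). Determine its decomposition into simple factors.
B2 ⊕ C7

The diagram associated to this matrix has two connected components: the simple roots {alpha_4, alpha_5} form a chain of 2 nodes with a double edge at one end; the terminal node there is the unique short simple root (B_2), and {alpha_1, alpha_2, alpha_3, alpha_6, alpha_7, alpha_8, alpha_9} form a chain of 7 nodes with a double edge at one end; the terminal node there is the unique long simple root (C_7). A semisimple Lie algebra decomposes uniquely as the direct sum of simple ideals, one per connected component of its Dynkin diagram, so g ≅ B_2 ⊕ C_7 (dimension 10 + 105 = 115).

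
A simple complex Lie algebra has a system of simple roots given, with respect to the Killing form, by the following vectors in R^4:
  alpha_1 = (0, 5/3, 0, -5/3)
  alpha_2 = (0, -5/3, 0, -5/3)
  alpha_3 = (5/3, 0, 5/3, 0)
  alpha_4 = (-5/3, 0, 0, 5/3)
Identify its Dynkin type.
D_4

Compute the Cartan integers a_ij = 2(alpha_i, alpha_j)/(alpha_j, alpha_j); the resulting 4x4 Cartan matrix is
[[2, 0, 0, -1], [0, 2, 0, -1], [0, 0, 2, -1], [-1, -1, -1, 2]].
All simple roots have the same length, so the diagram is simply laced. The associated Dynkin diagram is a chain of 2 nodes with a fork of two nodes at one end (D_4), so the type is D_4 (the algebra so(8)).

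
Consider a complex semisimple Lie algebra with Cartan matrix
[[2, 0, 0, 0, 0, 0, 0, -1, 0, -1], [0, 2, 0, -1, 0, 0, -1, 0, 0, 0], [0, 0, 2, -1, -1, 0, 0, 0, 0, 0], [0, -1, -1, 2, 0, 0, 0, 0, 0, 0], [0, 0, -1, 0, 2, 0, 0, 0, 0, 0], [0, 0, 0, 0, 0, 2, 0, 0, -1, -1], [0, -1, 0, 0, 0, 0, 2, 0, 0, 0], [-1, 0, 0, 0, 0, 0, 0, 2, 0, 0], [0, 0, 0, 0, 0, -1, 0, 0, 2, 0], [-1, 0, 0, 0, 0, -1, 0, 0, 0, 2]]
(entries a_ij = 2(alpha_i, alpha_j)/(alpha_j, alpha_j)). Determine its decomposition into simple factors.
A_5 (sl(6)) ⊕ A_5 (sl(6))

The diagram associated to this matrix has two connected components: the simple roots {alpha_1, alpha_6, alpha_8, alpha_9, alpha_10} form a chain of 5 nodes with single edges (A_5), and {alpha_2, alpha_3, alpha_4, alpha_5, alpha_7} form a chain of 5 nodes with single edges (A_5). A semisimple Lie algebra decomposes uniquely as the direct sum of simple ideals, one per connected component of its Dynkin diagram, so g ≅ A_5 ⊕ A_5 (dimension 35 + 35 = 70).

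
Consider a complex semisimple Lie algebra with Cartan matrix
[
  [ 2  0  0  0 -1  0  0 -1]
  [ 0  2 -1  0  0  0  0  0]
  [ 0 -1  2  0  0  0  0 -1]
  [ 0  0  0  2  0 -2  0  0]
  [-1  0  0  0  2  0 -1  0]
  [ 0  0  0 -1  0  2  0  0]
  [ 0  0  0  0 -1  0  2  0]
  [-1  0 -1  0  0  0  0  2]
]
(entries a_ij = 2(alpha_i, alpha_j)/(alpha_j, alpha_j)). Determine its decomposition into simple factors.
A_6 (sl(7)) + B_2 (so(5))

The diagram associated to this matrix has two connected components: the simple roots {alpha_1, alpha_2, alpha_3, alpha_5, alpha_7, alpha_8} form a chain of 6 nodes with single edges (A_6), and {alpha_4, alpha_6} form a chain of 2 nodes with a double edge at one end; the terminal node there is the unique short simple root (B_2). A semisimple Lie algebra decomposes uniquely as the direct sum of simple ideals, one per connected component of its Dynkin diagram, so g ≅ A_6 ⊕ B_2 (dimension 48 + 10 = 58).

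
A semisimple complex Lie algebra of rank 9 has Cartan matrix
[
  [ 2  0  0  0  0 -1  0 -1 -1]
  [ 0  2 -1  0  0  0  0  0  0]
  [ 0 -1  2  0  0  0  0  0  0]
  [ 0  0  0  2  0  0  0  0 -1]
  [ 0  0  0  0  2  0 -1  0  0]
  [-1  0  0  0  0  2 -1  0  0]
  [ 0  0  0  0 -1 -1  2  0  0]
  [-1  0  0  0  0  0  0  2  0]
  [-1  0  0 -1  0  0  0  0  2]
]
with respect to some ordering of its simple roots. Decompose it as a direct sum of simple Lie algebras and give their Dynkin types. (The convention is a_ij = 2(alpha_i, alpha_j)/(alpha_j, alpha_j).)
The diagram associated to this matrix has two connected components: the simple roots {alpha_2, alpha_3} form a chain of 2 nodes with single edges (A_2), and {alpha_1, alpha_4, alpha_5, alpha_6, alpha_7, alpha_8, alpha_9} form a chain of 6 nodes with one extra node attached to the third node from one end (E_7). A semisimple Lie algebra decomposes uniquely as the direct sum of simple ideals, one per connected component of its Dynkin diagram, so g ≅ A_2 ⊕ E_7 (dimension 8 + 133 = 141).

A2 ⊕ E7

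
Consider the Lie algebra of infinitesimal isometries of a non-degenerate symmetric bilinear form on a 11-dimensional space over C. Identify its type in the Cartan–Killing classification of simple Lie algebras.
B_5 (so(11))

This is so(11) with 11 odd, which has dimension 11(11-1)/2 = 55 and rank (11-1)/2 = 5. In the classification of classical Lie algebras, the orthogonal algebra so(2n+1) in an odd number of variables has type B_n; here n = 5, so the Dynkin diagram is a chain of 5 nodes with a double edge at one end; the terminal node there is the unique short simple root (B_5). Hence the type is B_5.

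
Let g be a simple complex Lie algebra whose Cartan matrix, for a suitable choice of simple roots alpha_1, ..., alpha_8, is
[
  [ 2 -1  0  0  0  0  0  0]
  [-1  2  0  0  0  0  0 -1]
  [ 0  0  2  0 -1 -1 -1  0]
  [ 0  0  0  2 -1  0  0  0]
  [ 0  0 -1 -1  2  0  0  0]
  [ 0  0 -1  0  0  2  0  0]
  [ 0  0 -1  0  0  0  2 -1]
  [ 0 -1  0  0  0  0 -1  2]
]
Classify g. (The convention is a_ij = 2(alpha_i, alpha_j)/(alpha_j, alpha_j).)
The matrix has rank 8 with 2's on the diagonal. Reading the off-diagonal entries as Dynkin edges (a single edge where a_ij = a_ji = -1; a double or triple edge where a_ij * a_ji = 2 or 3), the diagram is a chain of 7 nodes with one extra node attached to the third node from one end (E_8). One simple-root ordering that puts it in standard form is (alpha_4, alpha_6, alpha_5, alpha_3, alpha_7, alpha_8, alpha_2, alpha_1). So the algebra is type E_8.

E8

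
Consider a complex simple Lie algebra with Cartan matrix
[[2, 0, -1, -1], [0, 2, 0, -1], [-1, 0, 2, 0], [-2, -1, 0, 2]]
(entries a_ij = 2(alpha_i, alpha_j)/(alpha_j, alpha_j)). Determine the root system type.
The matrix has rank 4 with 2's on the diagonal. Reading the off-diagonal entries as Dynkin edges (a single edge where a_ij = a_ji = -1; a double or triple edge where a_ij * a_ji = 2 or 3), the diagram is a chain of 4 nodes with a double edge between the middle two (F_4). One simple-root ordering that puts it in standard form is (alpha_2, alpha_4, alpha_1, alpha_3). So the algebra is type F_4.

F_4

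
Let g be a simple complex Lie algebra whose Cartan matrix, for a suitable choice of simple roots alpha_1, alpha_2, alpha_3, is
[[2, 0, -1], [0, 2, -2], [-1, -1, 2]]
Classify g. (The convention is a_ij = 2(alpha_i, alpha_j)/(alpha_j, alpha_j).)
type C_3

The matrix has rank 3 with 2's on the diagonal. Reading the off-diagonal entries as Dynkin edges (a single edge where a_ij = a_ji = -1; a double or triple edge where a_ij * a_ji = 2 or 3), the diagram is a chain of 3 nodes with a double edge at one end; the terminal node there is the unique long simple root (C_3). One simple-root ordering that puts it in standard form is (alpha_1, alpha_3, alpha_2). So the algebra is type C_3, i.e. sp(6).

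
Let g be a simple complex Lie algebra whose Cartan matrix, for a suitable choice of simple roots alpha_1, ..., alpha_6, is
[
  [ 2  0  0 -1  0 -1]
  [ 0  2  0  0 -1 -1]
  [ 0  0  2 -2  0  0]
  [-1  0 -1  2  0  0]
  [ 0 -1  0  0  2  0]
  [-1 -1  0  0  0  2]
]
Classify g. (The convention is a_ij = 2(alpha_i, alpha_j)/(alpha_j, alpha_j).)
C_6

The matrix has rank 6 with 2's on the diagonal. Reading the off-diagonal entries as Dynkin edges (a single edge where a_ij = a_ji = -1; a double or triple edge where a_ij * a_ji = 2 or 3), the diagram is a chain of 6 nodes with a double edge at one end; the terminal node there is the unique long simple root (C_6). One simple-root ordering that puts it in standard form is (alpha_5, alpha_2, alpha_6, alpha_1, alpha_4, alpha_3). So the algebra is type C_6, i.e. sp(12).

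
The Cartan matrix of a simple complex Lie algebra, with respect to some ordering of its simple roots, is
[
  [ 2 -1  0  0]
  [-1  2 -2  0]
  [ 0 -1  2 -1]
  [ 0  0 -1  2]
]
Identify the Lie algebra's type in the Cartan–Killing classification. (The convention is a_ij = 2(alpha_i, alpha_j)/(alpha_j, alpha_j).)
type F_4

The matrix has rank 4 with 2's on the diagonal. Reading the off-diagonal entries as Dynkin edges (a single edge where a_ij = a_ji = -1; a double or triple edge where a_ij * a_ji = 2 or 3), the diagram is a chain of 4 nodes with a double edge between the middle two (F_4). One simple-root ordering that puts it in standard form is (alpha_1, alpha_2, alpha_3, alpha_4). So the algebra is type F_4.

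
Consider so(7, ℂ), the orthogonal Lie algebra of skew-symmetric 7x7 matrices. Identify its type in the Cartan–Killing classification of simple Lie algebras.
B3

This is so(7) with 7 odd, which has dimension 7(7-1)/2 = 21 and rank (7-1)/2 = 3. In the classification of classical Lie algebras, the orthogonal algebra so(2n+1) in an odd number of variables has type B_n; here n = 3, so the Dynkin diagram is a chain of 3 nodes with a double edge at one end; the terminal node there is the unique short simple root (B_3). Hence the type is B_3.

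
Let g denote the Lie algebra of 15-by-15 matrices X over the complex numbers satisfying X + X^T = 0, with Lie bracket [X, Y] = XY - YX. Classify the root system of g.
type B_7

This is so(15) with 15 odd, which has dimension 15(15-1)/2 = 105 and rank (15-1)/2 = 7. In the classification of classical Lie algebras, the orthogonal algebra so(2n+1) in an odd number of variables has type B_n; here n = 7, so the Dynkin diagram is a chain of 7 nodes with a double edge at one end; the terminal node there is the unique short simple root (B_7). Hence the type is B_7.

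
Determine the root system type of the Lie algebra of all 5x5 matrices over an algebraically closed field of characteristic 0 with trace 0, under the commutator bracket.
This is sl(5), which has dimension 5^2 - 1 = 24 and rank 5 - 1 = 4 (a Cartan subalgebra is the diagonal traceless matrices). In the classification of classical Lie algebras, the special linear algebra sl(n+1) has type A_n; here n = 4, so the Dynkin diagram is a chain of 4 nodes with single edges (A_4). Hence the type is A_4.

A_4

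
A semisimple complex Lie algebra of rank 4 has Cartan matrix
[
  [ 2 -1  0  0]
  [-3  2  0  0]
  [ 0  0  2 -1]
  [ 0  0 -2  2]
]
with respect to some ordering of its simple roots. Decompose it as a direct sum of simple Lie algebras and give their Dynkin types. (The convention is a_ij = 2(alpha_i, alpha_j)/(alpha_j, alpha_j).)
The diagram associated to this matrix has two connected components: the simple roots {alpha_3, alpha_4} form a chain of 2 nodes with a double edge at one end; the terminal node there is the unique short simple root (B_2), and {alpha_1, alpha_2} form two nodes joined by a triple edge (G_2). A semisimple Lie algebra decomposes uniquely as the direct sum of simple ideals, one per connected component of its Dynkin diagram, so g ≅ B_2 ⊕ G_2 (dimension 10 + 14 = 24).

type B_2 + type G_2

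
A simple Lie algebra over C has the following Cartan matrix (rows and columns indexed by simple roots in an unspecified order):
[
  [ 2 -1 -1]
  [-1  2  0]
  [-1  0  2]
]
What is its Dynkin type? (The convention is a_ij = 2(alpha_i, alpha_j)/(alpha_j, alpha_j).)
The matrix has rank 3 with 2's on the diagonal. Reading the off-diagonal entries as Dynkin edges (a single edge where a_ij = a_ji = -1; a double or triple edge where a_ij * a_ji = 2 or 3), the diagram is a chain of 3 nodes with single edges (A_3). One simple-root ordering that puts it in standard form is (alpha_3, alpha_1, alpha_2). So the algebra is type A_3, i.e. sl(4).

A_3 (sl(4))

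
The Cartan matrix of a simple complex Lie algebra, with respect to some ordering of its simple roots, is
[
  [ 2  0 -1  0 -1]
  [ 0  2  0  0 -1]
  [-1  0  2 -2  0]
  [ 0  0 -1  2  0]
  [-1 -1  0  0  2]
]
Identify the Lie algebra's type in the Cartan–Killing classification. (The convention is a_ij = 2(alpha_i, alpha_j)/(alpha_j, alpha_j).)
The matrix has rank 5 with 2's on the diagonal. Reading the off-diagonal entries as Dynkin edges (a single edge where a_ij = a_ji = -1; a double or triple edge where a_ij * a_ji = 2 or 3), the diagram is a chain of 5 nodes with a double edge at one end; the terminal node there is the unique short simple root (B_5). One simple-root ordering that puts it in standard form is (alpha_2, alpha_5, alpha_1, alpha_3, alpha_4). So the algebra is type B_5, i.e. so(11).

B5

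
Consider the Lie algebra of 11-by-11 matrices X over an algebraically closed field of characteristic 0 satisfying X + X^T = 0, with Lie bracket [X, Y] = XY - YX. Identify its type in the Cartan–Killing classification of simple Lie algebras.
B5

This is so(11) with 11 odd, which has dimension 11(11-1)/2 = 55 and rank (11-1)/2 = 5. In the classification of classical Lie algebras, the orthogonal algebra so(2n+1) in an odd number of variables has type B_n; here n = 5, so the Dynkin diagram is a chain of 5 nodes with a double edge at one end; the terminal node there is the unique short simple root (B_5). Hence the type is B_5.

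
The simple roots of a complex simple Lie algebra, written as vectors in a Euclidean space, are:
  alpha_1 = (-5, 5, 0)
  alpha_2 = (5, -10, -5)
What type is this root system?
Compute the Cartan integers a_ij = 2(alpha_i, alpha_j)/(alpha_j, alpha_j); the resulting 2x2 Cartan matrix is
[[2, -1], [-3, 2]].
The roots have two lengths (squared-length ratio 3:1); the short ones are alpha_{1}. The associated Dynkin diagram is two nodes joined by a triple edge (G_2), so the type is G_2.

type G_2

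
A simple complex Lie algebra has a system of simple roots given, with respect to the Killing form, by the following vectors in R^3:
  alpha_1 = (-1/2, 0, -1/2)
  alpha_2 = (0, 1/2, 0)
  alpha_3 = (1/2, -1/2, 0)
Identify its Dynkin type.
Compute the Cartan integers a_ij = 2(alpha_i, alpha_j)/(alpha_j, alpha_j); the resulting 3x3 Cartan matrix is
[[2, 0, -1], [0, 2, -1], [-1, -2, 2]].
The roots have two lengths (squared-length ratio 2:1); the short ones are alpha_{2}. The associated Dynkin diagram is a chain of 3 nodes with a double edge at one end; the terminal node there is the unique short simple root (B_3), so the type is B_3 (the algebra so(7)).

B_3 (so(7))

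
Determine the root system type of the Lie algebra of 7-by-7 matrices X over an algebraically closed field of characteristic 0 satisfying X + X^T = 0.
This is so(7) with 7 odd, which has dimension 7(7-1)/2 = 21 and rank (7-1)/2 = 3. In the classification of classical Lie algebras, the orthogonal algebra so(2n+1) in an odd number of variables has type B_n; here n = 3, so the Dynkin diagram is a chain of 3 nodes with a double edge at one end; the terminal node there is the unique short simple root (B_3). Hence the type is B_3.

type B_3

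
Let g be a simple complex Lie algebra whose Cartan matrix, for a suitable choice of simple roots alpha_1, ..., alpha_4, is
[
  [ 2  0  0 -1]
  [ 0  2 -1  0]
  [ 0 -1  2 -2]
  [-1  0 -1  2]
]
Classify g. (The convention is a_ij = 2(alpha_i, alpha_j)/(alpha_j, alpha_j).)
The matrix has rank 4 with 2's on the diagonal. Reading the off-diagonal entries as Dynkin edges (a single edge where a_ij = a_ji = -1; a double or triple edge where a_ij * a_ji = 2 or 3), the diagram is a chain of 4 nodes with a double edge between the middle two (F_4). One simple-root ordering that puts it in standard form is (alpha_2, alpha_3, alpha_4, alpha_1). So the algebra is type F_4.

F_4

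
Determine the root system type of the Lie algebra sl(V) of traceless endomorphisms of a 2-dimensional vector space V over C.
A_1 (sl(2))

This is sl(2), which has dimension 2^2 - 1 = 3 and rank 2 - 1 = 1 (a Cartan subalgebra is the diagonal traceless matrices). In the classification of classical Lie algebras, the special linear algebra sl(n+1) has type A_n; here n = 1, so the Dynkin diagram is a chain of 1 nodes with single edges (A_1). Hence the type is A_1.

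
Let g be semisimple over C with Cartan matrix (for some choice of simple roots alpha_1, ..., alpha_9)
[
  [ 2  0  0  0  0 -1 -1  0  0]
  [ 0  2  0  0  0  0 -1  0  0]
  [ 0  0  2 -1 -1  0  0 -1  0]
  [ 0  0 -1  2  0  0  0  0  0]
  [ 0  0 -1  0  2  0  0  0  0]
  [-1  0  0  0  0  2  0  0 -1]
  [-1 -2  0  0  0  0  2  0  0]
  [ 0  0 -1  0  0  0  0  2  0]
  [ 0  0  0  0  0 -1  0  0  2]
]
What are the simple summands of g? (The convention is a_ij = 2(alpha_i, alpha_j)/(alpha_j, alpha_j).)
The diagram associated to this matrix has two connected components: the simple roots {alpha_1, alpha_2, alpha_6, alpha_7, alpha_9} form a chain of 5 nodes with a double edge at one end; the terminal node there is the unique short simple root (B_5), and {alpha_3, alpha_4, alpha_5, alpha_8} form a chain of 2 nodes with a fork of two nodes at one end (D_4). A semisimple Lie algebra decomposes uniquely as the direct sum of simple ideals, one per connected component of its Dynkin diagram, so g ≅ B_5 ⊕ D_4 (dimension 55 + 28 = 83).

B_5 (so(11)) + D_4 (so(8))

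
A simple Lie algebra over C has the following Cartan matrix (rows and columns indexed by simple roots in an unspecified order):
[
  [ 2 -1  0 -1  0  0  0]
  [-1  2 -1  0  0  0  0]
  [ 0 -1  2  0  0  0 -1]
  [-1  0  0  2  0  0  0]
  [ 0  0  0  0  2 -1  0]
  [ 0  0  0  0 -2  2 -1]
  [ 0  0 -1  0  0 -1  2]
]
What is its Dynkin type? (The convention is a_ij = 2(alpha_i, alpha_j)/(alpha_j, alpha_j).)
type B_7

The matrix has rank 7 with 2's on the diagonal. Reading the off-diagonal entries as Dynkin edges (a single edge where a_ij = a_ji = -1; a double or triple edge where a_ij * a_ji = 2 or 3), the diagram is a chain of 7 nodes with a double edge at one end; the terminal node there is the unique short simple root (B_7). One simple-root ordering that puts it in standard form is (alpha_4, alpha_1, alpha_2, alpha_3, alpha_7, alpha_6, alpha_5). So the algebra is type B_7, i.e. so(15).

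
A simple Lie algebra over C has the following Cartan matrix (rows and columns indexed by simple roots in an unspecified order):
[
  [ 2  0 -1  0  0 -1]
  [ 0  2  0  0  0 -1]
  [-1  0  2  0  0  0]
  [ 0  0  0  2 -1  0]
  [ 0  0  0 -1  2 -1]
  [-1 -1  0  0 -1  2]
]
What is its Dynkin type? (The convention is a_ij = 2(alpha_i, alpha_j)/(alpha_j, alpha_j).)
E_6

The matrix has rank 6 with 2's on the diagonal. Reading the off-diagonal entries as Dynkin edges (a single edge where a_ij = a_ji = -1; a double or triple edge where a_ij * a_ji = 2 or 3), the diagram is a chain of 5 nodes with one extra node attached to the third node from one end (E_6). One simple-root ordering that puts it in standard form is (alpha_3, alpha_2, alpha_1, alpha_6, alpha_5, alpha_4). So the algebra is type E_6.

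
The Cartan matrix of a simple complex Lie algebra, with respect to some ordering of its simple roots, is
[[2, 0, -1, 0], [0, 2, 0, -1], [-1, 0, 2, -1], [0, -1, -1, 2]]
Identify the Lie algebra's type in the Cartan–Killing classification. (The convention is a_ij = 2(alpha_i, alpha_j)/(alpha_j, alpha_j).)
The matrix has rank 4 with 2's on the diagonal. Reading the off-diagonal entries as Dynkin edges (a single edge where a_ij = a_ji = -1; a double or triple edge where a_ij * a_ji = 2 or 3), the diagram is a chain of 4 nodes with single edges (A_4). One simple-root ordering that puts it in standard form is (alpha_2, alpha_4, alpha_3, alpha_1). So the algebra is type A_4, i.e. sl(5).

A4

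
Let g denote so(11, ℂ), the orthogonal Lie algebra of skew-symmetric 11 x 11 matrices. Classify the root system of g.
B_5

This is so(11) with 11 odd, which has dimension 11(11-1)/2 = 55 and rank (11-1)/2 = 5. In the classification of classical Lie algebras, the orthogonal algebra so(2n+1) in an odd number of variables has type B_n; here n = 5, so the Dynkin diagram is a chain of 5 nodes with a double edge at one end; the terminal node there is the unique short simple root (B_5). Hence the type is B_5.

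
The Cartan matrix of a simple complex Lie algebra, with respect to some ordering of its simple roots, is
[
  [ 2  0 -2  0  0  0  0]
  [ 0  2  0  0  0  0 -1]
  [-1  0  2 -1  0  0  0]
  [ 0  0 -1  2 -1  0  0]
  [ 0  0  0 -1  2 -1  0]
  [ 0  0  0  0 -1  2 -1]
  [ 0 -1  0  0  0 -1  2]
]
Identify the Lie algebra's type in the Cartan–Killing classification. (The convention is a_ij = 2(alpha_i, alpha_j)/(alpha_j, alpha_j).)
The matrix has rank 7 with 2's on the diagonal. Reading the off-diagonal entries as Dynkin edges (a single edge where a_ij = a_ji = -1; a double or triple edge where a_ij * a_ji = 2 or 3), the diagram is a chain of 7 nodes with a double edge at one end; the terminal node there is the unique long simple root (C_7). One simple-root ordering that puts it in standard form is (alpha_2, alpha_7, alpha_6, alpha_5, alpha_4, alpha_3, alpha_1). So the algebra is type C_7, i.e. sp(14).

type C_7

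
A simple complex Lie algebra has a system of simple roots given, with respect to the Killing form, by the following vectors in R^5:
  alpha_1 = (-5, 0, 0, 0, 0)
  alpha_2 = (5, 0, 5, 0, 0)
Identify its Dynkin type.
Compute the Cartan integers a_ij = 2(alpha_i, alpha_j)/(alpha_j, alpha_j); the resulting 2x2 Cartan matrix is
[[2, -1], [-2, 2]].
The roots have two lengths (squared-length ratio 2:1); the short ones are alpha_{1}. The associated Dynkin diagram is a chain of 2 nodes with a double edge at one end; the terminal node there is the unique short simple root (B_2), so the type is B_2 (the algebra so(5)).

B_2 (so(5))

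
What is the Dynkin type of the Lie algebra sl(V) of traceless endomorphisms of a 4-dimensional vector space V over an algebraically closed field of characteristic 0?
This is sl(4), which has dimension 4^2 - 1 = 15 and rank 4 - 1 = 3 (a Cartan subalgebra is the diagonal traceless matrices). In the classification of classical Lie algebras, the special linear algebra sl(n+1) has type A_n; here n = 3, so the Dynkin diagram is a chain of 3 nodes with single edges (A_3). Hence the type is A_3.

A_3 (sl(4))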